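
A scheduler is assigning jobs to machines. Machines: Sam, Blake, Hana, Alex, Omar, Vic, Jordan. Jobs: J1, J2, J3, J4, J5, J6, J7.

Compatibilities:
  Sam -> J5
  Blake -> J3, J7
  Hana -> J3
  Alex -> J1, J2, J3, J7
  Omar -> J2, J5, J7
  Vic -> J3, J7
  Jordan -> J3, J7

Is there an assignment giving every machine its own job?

No

The set {Blake, Hana, Vic, Jordan} has only 2 neighbours ({J3, J7}), so by Hall's theorem at most 5 of the 7 machines can be matched.
Hence no matching covers every machine.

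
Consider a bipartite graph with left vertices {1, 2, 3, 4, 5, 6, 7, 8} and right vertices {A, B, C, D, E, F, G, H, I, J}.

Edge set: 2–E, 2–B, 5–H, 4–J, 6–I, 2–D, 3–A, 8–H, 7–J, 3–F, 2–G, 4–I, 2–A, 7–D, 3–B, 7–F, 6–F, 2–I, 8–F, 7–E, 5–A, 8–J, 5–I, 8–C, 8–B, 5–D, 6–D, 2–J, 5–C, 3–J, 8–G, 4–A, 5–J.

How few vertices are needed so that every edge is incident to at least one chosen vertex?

7

The 7 edges 2–G, 3–B, 4–I, 5–A, 6–F, 7–E, 8–J form a matching, so any vertex cover needs at least 7 vertices (one per matched edge).
Conversely {2, 3, 4, 5, 6, 7, 8} meets every edge and has exactly 7 vertices, so 7 is optimal.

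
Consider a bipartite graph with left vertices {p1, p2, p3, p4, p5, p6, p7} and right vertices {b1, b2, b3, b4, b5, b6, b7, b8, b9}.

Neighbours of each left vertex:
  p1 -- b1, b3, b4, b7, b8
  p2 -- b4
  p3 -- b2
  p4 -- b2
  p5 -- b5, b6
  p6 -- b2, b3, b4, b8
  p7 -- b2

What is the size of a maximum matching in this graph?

One maximum matching: p1→b7, p2→b4, p3→b2, p5→b5, p6→b3.
The set {p3, p4, p7} has only 1 neighbour ({b2}), so by Hall's theorem at most 5 of the 7 left vertices can be matched.

5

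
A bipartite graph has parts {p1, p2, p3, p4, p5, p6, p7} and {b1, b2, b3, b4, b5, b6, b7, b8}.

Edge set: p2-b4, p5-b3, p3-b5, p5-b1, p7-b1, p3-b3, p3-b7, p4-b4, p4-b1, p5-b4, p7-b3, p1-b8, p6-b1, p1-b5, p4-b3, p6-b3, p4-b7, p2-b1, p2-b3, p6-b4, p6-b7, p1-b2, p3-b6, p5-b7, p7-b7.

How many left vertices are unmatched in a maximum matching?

One maximum matching: p1-b5, p2-b1, p3-b6, p4-b4, p5-b7, p6-b3.
The set {p2, p4, p5, p6, p7} has only 4 neighbours ({b1, b3, b4, b7}), so by Hall's theorem at most 6 of the 7 left vertices can be matched.
That matches 6 of the 7, leaving 1 unmatched; no matching can do better.

1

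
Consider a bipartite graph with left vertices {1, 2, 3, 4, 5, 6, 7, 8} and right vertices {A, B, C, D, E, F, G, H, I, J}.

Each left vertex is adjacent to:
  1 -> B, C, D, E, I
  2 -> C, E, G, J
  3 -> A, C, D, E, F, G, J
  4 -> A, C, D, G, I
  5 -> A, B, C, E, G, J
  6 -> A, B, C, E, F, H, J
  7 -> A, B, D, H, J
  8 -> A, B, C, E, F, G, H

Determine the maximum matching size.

8

A valid assignment of size 8: 1→D, 2→C, 3→J, 4→I, 5→B, 6→E, 7→A, 8→G.
All 8 left vertices are matched, so no larger matching exists.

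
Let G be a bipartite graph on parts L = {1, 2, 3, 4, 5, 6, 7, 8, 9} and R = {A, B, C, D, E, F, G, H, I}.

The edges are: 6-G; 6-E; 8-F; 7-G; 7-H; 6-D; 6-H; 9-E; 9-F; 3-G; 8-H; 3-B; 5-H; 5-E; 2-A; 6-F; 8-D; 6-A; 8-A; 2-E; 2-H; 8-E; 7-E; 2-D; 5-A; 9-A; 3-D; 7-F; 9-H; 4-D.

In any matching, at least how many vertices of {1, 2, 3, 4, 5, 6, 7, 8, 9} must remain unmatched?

A valid assignment of size 7: 2–H, 3–B, 4–D, 5–E, 6–F, 7–G, 8–A.
The set {1, 2, 4, 5, 6, 7, 8, 9} has only 6 neighbours ({A, D, E, F, G, H}), so by Hall's theorem at most 7 of the 9 left vertices can be matched.
That matches 7 of the 9, leaving 2 unmatched; no matching can do better.

2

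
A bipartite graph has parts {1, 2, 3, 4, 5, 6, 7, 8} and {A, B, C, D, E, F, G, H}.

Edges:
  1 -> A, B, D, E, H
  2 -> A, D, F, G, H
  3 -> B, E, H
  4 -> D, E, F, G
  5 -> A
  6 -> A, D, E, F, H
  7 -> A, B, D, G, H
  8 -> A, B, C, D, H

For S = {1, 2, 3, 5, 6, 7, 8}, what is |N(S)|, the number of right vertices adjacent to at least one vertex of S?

8

The union of neighbours of {1, 2, 3, 5, 6, 7, 8} is {A, B, C, D, E, F, G, H}, which has 8 elements.
Since |N(S)| = 8 ≥ |S| = 7, Hall's condition holds for this subset.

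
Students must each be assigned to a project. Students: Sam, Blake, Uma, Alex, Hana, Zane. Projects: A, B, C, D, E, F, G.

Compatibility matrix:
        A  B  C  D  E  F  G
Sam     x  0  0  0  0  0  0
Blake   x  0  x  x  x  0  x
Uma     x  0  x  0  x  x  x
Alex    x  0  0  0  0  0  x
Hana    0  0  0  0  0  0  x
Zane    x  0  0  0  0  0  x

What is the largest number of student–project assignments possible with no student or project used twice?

A valid assignment of size 4: Sam–A, Blake–D, Uma–E, Alex–G.
The set {Sam, Alex, Hana, Zane} has only 2 neighbours ({A, G}), so by Hall's theorem at most 4 of the 6 students can be matched.

4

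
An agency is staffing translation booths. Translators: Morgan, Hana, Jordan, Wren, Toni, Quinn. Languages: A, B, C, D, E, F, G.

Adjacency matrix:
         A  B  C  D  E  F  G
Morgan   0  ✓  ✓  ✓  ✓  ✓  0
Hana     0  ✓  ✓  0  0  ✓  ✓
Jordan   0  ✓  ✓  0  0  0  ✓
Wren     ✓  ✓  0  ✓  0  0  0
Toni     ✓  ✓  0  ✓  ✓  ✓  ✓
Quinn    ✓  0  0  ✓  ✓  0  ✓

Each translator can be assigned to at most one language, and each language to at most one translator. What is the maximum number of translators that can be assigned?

For example, pair Morgan-B, Hana-F, Jordan-C, Wren-D, Toni-G, Quinn-E.
This saturates every translator, so 6 is the maximum.

6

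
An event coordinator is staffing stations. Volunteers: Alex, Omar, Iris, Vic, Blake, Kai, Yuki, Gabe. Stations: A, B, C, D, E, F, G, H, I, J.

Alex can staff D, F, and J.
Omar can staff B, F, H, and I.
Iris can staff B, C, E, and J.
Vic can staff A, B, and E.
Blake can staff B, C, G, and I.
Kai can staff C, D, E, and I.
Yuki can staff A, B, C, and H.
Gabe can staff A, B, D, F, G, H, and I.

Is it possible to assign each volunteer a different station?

Yes

A valid assignment of size 8: Alex-D, Omar-F, Iris-J, Vic-A, Blake-B, Kai-E, Yuki-C, Gabe-G.
All 8 volunteers are covered.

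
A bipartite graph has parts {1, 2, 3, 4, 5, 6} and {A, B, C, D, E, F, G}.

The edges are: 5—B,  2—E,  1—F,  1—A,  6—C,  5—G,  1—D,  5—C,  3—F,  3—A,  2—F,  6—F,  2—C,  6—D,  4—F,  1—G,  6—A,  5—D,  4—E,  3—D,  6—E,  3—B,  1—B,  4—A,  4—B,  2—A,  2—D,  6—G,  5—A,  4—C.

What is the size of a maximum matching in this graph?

6

One maximum matching: 1→B, 2→E, 3→F, 4→C, 5→A, 6→G.
All 6 left vertices are matched, so no larger matching exists.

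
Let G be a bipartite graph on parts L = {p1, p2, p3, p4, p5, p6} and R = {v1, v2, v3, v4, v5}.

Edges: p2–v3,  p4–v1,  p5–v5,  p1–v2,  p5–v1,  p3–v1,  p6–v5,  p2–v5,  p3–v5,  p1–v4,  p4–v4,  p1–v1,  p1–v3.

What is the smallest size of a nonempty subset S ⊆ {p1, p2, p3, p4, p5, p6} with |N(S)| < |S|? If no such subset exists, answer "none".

3

Take S = {p3, p5, p6}. Its neighbourhood is {v1, v5}, so |N(S)| = 2 < |S| = 3.
Every subset of size less than 3 has at least as many neighbours as members, so 3 is the minimum.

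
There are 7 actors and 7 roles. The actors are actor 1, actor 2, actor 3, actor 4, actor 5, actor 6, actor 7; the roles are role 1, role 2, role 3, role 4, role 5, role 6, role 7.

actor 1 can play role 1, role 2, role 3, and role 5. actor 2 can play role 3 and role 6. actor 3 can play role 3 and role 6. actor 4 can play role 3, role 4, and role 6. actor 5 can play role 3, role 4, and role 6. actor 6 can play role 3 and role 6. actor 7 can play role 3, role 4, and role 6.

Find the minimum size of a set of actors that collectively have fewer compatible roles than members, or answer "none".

3

Take S = {actor 2, actor 3, actor 6}. Its neighbourhood is {role 3, role 6}, so |N(S)| = 2 < |S| = 3.
Every subset of size less than 3 has at least as many neighbours as members, so 3 is the minimum.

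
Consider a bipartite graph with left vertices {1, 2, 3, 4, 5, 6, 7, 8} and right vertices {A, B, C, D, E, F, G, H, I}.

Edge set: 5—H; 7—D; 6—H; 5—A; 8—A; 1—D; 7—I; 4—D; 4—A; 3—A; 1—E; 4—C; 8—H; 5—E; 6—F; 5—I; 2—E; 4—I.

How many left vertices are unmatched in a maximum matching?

1

One maximum matching: 1→D, 2→E, 3→A, 4→C, 5→H, 6→F, 7→I.
The set {1, 2, 3, 5, 7, 8} has only 5 neighbours ({A, D, E, H, I}), so by Hall's theorem at most 7 of the 8 left vertices can be matched.
That matches 7 of the 8, leaving 1 unmatched; no matching can do better.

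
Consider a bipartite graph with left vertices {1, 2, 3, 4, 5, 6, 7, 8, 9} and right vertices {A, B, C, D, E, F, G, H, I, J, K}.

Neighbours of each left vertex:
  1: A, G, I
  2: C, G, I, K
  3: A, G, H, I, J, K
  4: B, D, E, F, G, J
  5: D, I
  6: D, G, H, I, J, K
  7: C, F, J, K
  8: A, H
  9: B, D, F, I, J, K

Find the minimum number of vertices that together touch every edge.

{1, 2, 3, 4, 5, 6, 7, 8, 9} is a vertex cover of size 9: every edge has an endpoint in this set.
No smaller cover exists because 1–I, 2–G, 3–A, 4–E, 5–D, 6–K, 7–C, 8–H, 9–J is a matching of size 9, and a cover must include an endpoint of each of these disjoint edges (König's theorem).

9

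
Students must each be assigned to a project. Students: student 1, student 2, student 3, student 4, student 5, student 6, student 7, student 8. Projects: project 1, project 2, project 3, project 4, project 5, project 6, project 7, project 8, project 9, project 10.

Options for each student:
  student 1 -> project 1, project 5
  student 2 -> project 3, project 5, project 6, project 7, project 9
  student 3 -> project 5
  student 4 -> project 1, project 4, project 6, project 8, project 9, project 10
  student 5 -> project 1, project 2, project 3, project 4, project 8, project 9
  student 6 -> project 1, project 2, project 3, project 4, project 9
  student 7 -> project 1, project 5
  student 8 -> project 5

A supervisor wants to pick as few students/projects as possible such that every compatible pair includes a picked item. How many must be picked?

The 6 edges student 1–project 1, student 2–project 7, student 3–project 5, student 4–project 10, student 5–project 3, student 6–project 9 form a matching, so any vertex cover needs at least 6 vertices (one per matched edge).
Conversely {student 2, student 4, student 5, student 6, project 1, project 5} meets every edge and has exactly 6 vertices, so 6 is optimal.

6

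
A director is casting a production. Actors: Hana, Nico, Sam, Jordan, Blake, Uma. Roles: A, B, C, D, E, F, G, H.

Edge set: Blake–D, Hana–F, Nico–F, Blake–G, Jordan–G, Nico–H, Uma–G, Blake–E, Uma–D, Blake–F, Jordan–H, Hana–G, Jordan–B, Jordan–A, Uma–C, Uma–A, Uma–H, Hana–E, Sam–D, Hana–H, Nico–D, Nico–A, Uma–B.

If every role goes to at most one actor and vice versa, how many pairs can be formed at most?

For example, pair Hana–H, Nico–F, Sam–D, Jordan–B, Blake–E, Uma–G.
All 6 actors are matched, so no larger matching exists.

6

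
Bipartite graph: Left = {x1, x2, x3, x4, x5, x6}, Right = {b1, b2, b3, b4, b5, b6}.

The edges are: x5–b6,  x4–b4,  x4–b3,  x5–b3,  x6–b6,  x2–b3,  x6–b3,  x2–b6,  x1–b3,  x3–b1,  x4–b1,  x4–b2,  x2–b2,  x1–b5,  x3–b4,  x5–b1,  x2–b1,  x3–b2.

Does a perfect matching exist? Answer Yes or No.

Yes

One maximum matching: x1-b5, x2-b2, x3-b4, x4-b1, x5-b6, x6-b3.
All 6 left vertices are covered.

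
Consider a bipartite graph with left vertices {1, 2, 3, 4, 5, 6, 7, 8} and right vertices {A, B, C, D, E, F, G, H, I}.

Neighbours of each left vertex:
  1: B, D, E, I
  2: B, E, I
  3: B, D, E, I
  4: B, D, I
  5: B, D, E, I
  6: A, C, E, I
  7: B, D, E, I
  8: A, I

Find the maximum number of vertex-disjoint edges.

One maximum matching: 1-D, 2-I, 3-E, 4-B, 6-C, 8-A.
The set {1, 2, 3, 4, 5, 7} has only 4 neighbours ({B, D, E, I}), so by Hall's theorem at most 6 of the 8 left vertices can be matched.

6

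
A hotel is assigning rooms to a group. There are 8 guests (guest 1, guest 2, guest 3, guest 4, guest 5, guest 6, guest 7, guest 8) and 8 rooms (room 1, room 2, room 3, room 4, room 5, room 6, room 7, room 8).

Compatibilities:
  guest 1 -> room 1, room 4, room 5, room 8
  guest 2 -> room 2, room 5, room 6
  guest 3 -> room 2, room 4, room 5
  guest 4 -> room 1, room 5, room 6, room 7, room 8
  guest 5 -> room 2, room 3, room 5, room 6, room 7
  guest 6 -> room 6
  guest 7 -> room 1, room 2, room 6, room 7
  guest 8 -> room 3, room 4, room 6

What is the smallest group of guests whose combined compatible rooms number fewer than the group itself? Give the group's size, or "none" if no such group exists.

A matching saturating every guest exists, for instance guest 1→room 8, guest 2→room 2, guest 3→room 4, guest 4→room 7, guest 5→room 5, guest 6→room 6, guest 7→room 1, guest 8→room 3.
By Hall's marriage theorem, this means |N(S)| ≥ |S| for every subset S, so no violating subset exists.

none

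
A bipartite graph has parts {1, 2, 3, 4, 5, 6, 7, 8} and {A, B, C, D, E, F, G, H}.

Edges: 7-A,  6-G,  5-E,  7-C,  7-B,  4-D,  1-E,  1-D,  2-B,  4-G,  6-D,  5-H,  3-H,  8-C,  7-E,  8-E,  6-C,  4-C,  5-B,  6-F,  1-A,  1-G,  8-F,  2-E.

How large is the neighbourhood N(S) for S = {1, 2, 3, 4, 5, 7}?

The union of neighbours of {1, 2, 3, 4, 5, 7} is {A, B, C, D, E, G, H}, which has 7 elements.
Since |N(S)| = 7 ≥ |S| = 6, Hall's condition holds for this subset.

7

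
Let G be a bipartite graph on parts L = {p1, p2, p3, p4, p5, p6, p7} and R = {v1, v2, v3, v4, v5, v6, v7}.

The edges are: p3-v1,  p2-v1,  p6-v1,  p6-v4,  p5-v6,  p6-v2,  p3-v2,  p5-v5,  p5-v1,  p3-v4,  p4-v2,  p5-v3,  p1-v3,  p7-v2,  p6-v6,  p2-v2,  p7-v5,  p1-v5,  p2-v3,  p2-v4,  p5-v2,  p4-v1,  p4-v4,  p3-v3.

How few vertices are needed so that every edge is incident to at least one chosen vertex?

{v1, v2, v3, v4, v5, v6} is a vertex cover of size 6: every edge has an endpoint in this set.
No smaller cover exists because p1–v5, p2–v3, p3–v4, p4–v1, p5–v6, p6–v2 is a matching of size 6, and a cover must include an endpoint of each of these disjoint edges (König's theorem).

6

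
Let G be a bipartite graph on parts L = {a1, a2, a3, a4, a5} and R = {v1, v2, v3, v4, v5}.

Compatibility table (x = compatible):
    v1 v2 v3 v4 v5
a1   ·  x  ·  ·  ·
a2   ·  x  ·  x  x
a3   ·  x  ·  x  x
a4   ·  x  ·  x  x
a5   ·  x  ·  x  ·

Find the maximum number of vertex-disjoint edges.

A valid assignment of size 3: a1–v2, a2–v5, a3–v4.
The set {a1, a2, a3, a4, a5} has only 3 neighbours ({v2, v4, v5}), so by Hall's theorem at most 3 of the 5 left vertices can be matched.

3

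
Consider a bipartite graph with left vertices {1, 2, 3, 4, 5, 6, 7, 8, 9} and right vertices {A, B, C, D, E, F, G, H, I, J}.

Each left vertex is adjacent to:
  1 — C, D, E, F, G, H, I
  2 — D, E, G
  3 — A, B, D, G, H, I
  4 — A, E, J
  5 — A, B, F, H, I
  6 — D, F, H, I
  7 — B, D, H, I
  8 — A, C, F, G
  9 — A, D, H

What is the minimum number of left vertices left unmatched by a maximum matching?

For example, pair 1→G, 2→E, 3→A, 4→J, 5→H, 6→F, 7→B, 8→C, 9→D.
All 9 left vertices are matched, so no larger matching exists.
That matches 9 of the 9, leaving 0 unmatched; no matching can do better.

0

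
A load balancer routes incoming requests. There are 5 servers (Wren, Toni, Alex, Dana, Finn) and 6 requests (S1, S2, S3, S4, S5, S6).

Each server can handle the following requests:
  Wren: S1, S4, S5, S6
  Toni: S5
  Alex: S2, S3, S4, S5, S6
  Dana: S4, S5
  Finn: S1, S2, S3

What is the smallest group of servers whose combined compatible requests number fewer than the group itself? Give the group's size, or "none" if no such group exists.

A matching saturating every server exists, for instance Wren→S1, Toni→S5, Alex→S6, Dana→S4, Finn→S2.
By Hall's marriage theorem, this means |N(S)| ≥ |S| for every subset S, so no violating subset exists.

none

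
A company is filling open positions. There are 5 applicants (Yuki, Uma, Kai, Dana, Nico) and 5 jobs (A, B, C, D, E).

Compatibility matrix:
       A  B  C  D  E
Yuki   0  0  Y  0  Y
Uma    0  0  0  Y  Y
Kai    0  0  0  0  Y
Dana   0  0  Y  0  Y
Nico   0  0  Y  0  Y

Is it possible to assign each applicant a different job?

The set {Yuki, Kai, Dana, Nico} has only 2 neighbours ({C, E}), so by Hall's theorem at most 3 of the 5 applicants can be matched.
Hence no matching covers every applicant.

No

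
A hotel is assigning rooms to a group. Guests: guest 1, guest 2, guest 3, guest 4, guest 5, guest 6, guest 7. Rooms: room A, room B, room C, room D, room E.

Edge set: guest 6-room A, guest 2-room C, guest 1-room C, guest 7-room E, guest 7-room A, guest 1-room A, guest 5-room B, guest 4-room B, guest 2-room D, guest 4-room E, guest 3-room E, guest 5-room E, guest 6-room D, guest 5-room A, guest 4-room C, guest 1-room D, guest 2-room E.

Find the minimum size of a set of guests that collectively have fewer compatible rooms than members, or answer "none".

5

Take S = {guest 1, guest 2, guest 3, guest 6, guest 7}. Its neighbourhood is {room A, room C, room D, room E}, so |N(S)| = 4 < |S| = 5.
Every subset of size less than 5 has at least as many neighbours as members, so 5 is the minimum.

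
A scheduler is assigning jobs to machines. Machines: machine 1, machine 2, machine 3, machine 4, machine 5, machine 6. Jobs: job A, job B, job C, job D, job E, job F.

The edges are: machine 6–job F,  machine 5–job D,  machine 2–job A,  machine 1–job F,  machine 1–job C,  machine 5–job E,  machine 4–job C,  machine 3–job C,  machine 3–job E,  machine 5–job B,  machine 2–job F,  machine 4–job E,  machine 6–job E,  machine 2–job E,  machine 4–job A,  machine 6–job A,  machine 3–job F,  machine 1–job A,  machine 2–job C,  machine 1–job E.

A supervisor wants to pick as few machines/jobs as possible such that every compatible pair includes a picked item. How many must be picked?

5

The 5 edges machine 1–job F, machine 2–job C, machine 3–job E, machine 4–job A, machine 5–job D form a matching, so any vertex cover needs at least 5 vertices (one per matched edge).
Conversely {machine 5, job A, job C, job E, job F} meets every edge and has exactly 5 vertices, so 5 is optimal.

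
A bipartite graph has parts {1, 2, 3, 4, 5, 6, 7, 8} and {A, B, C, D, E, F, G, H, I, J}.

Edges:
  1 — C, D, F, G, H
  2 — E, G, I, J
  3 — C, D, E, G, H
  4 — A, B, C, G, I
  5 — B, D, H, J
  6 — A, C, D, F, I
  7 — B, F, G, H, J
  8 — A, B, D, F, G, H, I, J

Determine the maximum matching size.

For example, pair 1-H, 2-I, 3-E, 4-A, 5-B, 6-F, 7-G, 8-J.
This saturates every left vertex, so 8 is the maximum.

8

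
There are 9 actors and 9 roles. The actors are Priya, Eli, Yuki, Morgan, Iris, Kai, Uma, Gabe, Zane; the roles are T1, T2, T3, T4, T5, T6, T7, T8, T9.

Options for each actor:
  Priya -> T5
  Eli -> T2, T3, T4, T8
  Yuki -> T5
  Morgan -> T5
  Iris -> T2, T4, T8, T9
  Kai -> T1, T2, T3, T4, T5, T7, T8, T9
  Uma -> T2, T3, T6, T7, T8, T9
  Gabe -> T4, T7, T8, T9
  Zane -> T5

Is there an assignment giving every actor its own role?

No

The set {Priya, Yuki, Morgan, Zane} has only 1 neighbour ({T5}), so by Hall's theorem at most 6 of the 9 actors can be matched.
Hence no matching covers every actor.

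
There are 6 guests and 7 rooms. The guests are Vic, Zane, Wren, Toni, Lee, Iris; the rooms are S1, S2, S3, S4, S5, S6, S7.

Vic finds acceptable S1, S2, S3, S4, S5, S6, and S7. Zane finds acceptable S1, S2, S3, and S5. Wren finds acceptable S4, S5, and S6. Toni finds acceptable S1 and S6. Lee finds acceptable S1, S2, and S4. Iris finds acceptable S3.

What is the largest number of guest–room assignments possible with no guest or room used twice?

For example, pair Vic-S7, Zane-S2, Wren-S6, Toni-S1, Lee-S4, Iris-S3.
This saturates every guest, so 6 is the maximum.

6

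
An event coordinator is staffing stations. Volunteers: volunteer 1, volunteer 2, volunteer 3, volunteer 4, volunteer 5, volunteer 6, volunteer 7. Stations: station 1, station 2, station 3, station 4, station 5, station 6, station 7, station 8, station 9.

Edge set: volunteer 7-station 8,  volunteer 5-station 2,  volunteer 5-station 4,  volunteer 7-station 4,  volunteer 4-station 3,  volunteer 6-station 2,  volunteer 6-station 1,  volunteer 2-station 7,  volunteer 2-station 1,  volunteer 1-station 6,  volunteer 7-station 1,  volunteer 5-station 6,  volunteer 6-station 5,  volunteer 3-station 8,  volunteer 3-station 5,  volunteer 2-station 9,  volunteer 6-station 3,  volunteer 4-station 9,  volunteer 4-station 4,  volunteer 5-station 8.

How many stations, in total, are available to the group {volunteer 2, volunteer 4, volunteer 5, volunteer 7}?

8

The union of neighbours of {volunteer 2, volunteer 4, volunteer 5, volunteer 7} is {station 1, station 2, station 3, station 4, station 6, station 7, station 8, station 9}, which has 8 elements.
Since |N(S)| = 8 ≥ |S| = 4, Hall's condition holds for this subset.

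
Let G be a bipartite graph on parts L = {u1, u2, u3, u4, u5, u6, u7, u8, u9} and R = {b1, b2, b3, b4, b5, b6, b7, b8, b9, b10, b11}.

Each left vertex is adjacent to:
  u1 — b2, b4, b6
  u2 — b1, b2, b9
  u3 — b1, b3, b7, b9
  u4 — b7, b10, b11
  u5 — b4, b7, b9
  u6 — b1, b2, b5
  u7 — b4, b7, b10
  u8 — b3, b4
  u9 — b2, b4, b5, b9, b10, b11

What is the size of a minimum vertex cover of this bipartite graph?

A maximum matching has 9 edges (e.g. u1–b6, u2–b9, u3–b3, u4–b11, u5–b7, u6–b2, u7–b10, u8–b4, u9–b5).
By König's theorem the minimum vertex cover has the same size. One such cover is {u1, u2, u3, u4, u5, u6, u7, u8, u9}.

9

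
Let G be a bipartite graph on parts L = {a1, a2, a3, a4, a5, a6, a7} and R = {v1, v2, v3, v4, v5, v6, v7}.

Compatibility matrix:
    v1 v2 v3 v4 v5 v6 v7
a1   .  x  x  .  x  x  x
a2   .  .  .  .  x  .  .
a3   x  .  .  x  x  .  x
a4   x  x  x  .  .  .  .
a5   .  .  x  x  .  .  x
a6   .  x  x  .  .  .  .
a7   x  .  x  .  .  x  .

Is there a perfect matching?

For example, pair a1→v3, a2→v5, a3→v7, a4→v1, a5→v4, a6→v2, a7→v6.
Every left vertex is matched, so this is a perfect matching.

Yes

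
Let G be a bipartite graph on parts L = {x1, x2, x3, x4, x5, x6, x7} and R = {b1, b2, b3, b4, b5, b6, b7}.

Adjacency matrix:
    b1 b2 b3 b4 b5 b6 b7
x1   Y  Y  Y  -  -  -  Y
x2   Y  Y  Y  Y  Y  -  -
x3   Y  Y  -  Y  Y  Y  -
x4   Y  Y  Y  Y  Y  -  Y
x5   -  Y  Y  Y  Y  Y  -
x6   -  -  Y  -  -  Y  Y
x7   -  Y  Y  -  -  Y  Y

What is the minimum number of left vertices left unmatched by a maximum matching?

0

One maximum matching: x1–b2, x2–b1, x3–b4, x4–b7, x5–b5, x6–b6, x7–b3.
This saturates every left vertex, so 7 is the maximum.
That matches 7 of the 7, leaving 0 unmatched; no matching can do better.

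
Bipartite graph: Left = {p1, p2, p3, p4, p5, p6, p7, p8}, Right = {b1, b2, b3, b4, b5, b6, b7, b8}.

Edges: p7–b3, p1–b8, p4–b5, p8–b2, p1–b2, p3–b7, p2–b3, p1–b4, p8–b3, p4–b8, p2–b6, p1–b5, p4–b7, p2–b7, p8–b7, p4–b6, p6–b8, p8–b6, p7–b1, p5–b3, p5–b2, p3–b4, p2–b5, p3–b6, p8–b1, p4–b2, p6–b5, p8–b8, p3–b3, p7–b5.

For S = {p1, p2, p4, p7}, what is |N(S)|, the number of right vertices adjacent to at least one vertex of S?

The union of neighbours of {p1, p2, p4, p7} is {b1, b2, b3, b4, b5, b6, b7, b8}, which has 8 elements.
Since |N(S)| = 8 ≥ |S| = 4, Hall's condition holds for this subset.

8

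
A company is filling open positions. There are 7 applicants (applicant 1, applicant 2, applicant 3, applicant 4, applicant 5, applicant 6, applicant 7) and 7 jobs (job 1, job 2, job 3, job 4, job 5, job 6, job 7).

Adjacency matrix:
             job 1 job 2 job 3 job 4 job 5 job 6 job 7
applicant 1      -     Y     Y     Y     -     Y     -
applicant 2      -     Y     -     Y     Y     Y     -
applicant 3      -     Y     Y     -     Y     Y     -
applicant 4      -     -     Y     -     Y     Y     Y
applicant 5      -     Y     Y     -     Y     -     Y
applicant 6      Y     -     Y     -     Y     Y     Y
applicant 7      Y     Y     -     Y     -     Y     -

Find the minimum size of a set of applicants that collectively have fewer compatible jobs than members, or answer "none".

none

A matching saturating every applicant exists, for instance applicant 1→job 6, applicant 2→job 4, applicant 3→job 5, applicant 4→job 3, applicant 5→job 7, applicant 6→job 1, applicant 7→job 2.
By Hall's marriage theorem, this means |N(S)| ≥ |S| for every subset S, so no violating subset exists.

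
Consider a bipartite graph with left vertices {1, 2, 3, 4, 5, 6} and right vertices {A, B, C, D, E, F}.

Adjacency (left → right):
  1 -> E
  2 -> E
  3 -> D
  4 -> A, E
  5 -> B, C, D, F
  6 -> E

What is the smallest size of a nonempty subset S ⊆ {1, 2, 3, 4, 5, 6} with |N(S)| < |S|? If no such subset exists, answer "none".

Take S = {1, 2}. Its neighbourhood is {E}, so |N(S)| = 1 < |S| = 2.
No single vertex violates Hall's condition since each has at least one neighbour, so 2 is the minimum.

2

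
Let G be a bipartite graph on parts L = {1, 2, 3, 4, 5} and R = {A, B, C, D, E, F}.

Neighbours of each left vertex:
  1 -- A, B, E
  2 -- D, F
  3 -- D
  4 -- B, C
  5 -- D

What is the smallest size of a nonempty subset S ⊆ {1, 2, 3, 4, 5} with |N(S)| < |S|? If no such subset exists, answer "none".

Take S = {3, 5}. Its neighbourhood is {D}, so |N(S)| = 1 < |S| = 2.
No single vertex violates Hall's condition since each has at least one neighbour, so 2 is the minimum.

2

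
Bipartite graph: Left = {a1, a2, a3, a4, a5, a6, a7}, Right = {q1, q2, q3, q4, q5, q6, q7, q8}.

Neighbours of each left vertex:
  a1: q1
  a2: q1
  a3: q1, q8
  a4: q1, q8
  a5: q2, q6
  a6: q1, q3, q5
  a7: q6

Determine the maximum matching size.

5

One maximum matching: a1→q1, a3→q8, a5→q2, a6→q5, a7→q6.
The set {a1, a2, a3, a4} has only 2 neighbours ({q1, q8}), so by Hall's theorem at most 5 of the 7 left vertices can be matched.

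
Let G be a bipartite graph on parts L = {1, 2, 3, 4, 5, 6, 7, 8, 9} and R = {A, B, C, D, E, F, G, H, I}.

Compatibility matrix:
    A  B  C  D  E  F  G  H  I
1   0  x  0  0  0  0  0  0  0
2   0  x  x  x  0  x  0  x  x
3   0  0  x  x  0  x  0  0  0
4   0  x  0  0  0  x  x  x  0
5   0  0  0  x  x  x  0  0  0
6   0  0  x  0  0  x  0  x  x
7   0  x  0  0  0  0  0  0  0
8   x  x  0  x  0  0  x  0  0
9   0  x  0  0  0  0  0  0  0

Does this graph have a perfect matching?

The set {1, 7, 9} has only 1 neighbour ({B}), so by Hall's theorem at most 7 of the 9 left vertices can be matched.
Hence no matching covers every left vertex.

No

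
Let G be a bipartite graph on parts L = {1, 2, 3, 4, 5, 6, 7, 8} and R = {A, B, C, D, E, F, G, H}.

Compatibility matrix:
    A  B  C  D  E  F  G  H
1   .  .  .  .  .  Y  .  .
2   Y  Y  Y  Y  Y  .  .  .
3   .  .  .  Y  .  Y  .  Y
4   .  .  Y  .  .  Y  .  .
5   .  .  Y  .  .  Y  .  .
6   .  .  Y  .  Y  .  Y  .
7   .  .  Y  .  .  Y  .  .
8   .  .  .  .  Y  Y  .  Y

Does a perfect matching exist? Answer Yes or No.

No

The set {1, 4, 5, 7} has only 2 neighbours ({C, F}), so by Hall's theorem at most 6 of the 8 left vertices can be matched.
Hence no matching covers every left vertex.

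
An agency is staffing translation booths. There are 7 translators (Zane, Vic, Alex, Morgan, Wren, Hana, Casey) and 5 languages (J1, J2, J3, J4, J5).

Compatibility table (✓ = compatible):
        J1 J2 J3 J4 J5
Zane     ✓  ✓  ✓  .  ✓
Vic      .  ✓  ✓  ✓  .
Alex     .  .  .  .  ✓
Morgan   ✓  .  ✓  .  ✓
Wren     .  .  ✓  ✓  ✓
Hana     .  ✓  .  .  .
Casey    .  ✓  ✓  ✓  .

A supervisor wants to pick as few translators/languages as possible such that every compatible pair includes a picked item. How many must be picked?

A maximum matching has 5 edges (e.g. Zane–J2, Vic–J4, Alex–J5, Morgan–J1, Wren–J3).
By König's theorem the minimum vertex cover has the same size. One such cover is {J1, J2, J3, J4, J5}.

5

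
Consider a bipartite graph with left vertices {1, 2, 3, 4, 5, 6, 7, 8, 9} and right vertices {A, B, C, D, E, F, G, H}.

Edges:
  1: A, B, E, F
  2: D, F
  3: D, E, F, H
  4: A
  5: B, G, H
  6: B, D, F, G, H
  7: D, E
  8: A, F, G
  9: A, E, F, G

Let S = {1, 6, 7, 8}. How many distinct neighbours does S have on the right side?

7

The union of neighbours of {1, 6, 7, 8} is {A, B, D, E, F, G, H}, which has 7 elements.
Since |N(S)| = 7 ≥ |S| = 4, Hall's condition holds for this subset.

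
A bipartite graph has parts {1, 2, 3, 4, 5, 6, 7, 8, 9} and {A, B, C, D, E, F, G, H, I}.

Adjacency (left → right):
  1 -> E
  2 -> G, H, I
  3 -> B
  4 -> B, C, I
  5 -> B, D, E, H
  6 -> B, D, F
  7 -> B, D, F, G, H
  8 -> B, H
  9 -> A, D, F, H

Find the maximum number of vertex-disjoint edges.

One maximum matching: 1-E, 2-I, 3-B, 4-C, 5-D, 6-F, 7-G, 8-H, 9-A.
This saturates every left vertex, so 9 is the maximum.

9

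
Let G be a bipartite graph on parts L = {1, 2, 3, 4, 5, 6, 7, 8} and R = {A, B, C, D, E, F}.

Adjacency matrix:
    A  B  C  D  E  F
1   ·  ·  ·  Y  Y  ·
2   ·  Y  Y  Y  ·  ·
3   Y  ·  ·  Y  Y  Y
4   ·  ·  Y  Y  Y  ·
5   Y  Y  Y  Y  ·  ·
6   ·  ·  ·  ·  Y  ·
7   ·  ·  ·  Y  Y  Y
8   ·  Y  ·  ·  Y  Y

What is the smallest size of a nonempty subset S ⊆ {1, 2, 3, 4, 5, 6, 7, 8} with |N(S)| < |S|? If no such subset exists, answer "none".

6

Take S = {1, 2, 4, 6, 7, 8}. Its neighbourhood is {B, C, D, E, F}, so |N(S)| = 5 < |S| = 6.
Every subset of size less than 6 has at least as many neighbours as members, so 6 is the minimum.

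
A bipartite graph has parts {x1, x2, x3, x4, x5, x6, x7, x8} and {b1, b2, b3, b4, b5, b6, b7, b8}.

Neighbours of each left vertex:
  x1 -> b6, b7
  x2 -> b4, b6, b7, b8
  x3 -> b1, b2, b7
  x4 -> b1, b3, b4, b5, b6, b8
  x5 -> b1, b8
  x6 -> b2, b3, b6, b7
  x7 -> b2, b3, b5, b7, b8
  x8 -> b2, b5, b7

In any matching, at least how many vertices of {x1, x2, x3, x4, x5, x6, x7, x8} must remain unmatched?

0

For example, pair x1–b6, x2–b4, x3–b2, x4–b1, x5–b8, x6–b3, x7–b7, x8–b5.
This saturates every left vertex, so 8 is the maximum.
That matches 8 of the 8, leaving 0 unmatched; no matching can do better.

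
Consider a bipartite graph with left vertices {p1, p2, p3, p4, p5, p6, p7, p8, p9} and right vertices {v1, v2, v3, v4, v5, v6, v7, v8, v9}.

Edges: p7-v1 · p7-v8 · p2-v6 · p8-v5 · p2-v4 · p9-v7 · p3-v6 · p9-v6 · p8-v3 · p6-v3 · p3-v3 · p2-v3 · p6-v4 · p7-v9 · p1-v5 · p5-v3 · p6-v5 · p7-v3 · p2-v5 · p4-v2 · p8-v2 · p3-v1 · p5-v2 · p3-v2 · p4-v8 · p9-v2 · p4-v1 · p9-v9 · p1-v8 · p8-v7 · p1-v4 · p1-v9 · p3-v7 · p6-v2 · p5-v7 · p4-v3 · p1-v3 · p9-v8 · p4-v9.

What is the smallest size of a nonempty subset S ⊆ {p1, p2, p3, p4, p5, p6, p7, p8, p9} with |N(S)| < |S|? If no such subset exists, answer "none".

A matching saturating every left vertex exists, for instance p1→v9, p2→v4, p3→v6, p4→v8, p5→v3, p6→v5, p7→v1, p8→v7, p9→v2.
By Hall's marriage theorem, this means |N(S)| ≥ |S| for every subset S, so no violating subset exists.

none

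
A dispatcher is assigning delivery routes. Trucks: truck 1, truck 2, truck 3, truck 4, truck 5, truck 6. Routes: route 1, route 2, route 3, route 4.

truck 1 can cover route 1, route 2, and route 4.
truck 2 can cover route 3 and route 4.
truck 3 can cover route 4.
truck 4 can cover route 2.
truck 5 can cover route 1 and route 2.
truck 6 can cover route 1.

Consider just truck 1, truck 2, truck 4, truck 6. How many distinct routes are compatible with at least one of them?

The union of neighbours of {truck 1, truck 2, truck 4, truck 6} is {route 1, route 2, route 3, route 4}, which has 4 elements.
Since |N(S)| = 4 ≥ |S| = 4, Hall's condition holds for this subset.

4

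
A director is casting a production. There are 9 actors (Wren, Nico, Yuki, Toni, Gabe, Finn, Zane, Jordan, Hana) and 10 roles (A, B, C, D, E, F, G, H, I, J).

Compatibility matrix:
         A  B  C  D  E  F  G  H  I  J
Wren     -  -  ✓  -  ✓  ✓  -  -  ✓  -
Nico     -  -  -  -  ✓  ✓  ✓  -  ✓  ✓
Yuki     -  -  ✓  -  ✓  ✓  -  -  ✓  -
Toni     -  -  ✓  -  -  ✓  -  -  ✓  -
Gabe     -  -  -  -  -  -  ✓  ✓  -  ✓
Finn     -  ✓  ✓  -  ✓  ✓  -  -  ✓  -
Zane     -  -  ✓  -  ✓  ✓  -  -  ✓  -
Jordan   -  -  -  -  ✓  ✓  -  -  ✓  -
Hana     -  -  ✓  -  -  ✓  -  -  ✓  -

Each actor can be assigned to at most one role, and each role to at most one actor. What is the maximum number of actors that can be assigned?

For example, pair Wren–F, Nico–G, Yuki–C, Toni–I, Gabe–J, Finn–B, Zane–E.
The set {Wren, Yuki, Toni, Zane, Jordan, Hana} has only 4 neighbours ({C, E, F, I}), so by Hall's theorem at most 7 of the 9 actors can be matched.

7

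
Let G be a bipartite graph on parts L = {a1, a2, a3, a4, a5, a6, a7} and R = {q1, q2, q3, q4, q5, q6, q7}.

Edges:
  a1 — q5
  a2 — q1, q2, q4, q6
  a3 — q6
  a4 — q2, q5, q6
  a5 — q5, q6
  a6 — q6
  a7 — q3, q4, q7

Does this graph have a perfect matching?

No

The set {a1, a3, a5, a6} has only 2 neighbours ({q5, q6}), so by Hall's theorem at most 5 of the 7 left vertices can be matched.
Hence no matching covers every left vertex.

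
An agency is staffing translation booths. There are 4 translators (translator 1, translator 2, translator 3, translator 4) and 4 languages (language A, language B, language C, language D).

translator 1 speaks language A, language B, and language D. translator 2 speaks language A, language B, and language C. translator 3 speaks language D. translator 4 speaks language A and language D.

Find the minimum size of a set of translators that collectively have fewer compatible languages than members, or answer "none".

none

A matching saturating every translator exists, for instance translator 1→language B, translator 2→language C, translator 3→language D, translator 4→language A.
By Hall's marriage theorem, this means |N(S)| ≥ |S| for every subset S, so no violating subset exists.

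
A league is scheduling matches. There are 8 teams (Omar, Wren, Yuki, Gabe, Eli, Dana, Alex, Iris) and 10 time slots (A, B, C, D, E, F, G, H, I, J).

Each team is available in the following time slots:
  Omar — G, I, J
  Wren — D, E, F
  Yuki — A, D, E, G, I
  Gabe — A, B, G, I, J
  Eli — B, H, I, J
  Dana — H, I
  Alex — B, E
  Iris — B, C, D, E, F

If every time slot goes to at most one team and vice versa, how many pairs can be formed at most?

8

One maximum matching: Omar–I, Wren–D, Yuki–A, Gabe–G, Eli–J, Dana–H, Alex–B, Iris–E.
All 8 teams are matched, so no larger matching exists.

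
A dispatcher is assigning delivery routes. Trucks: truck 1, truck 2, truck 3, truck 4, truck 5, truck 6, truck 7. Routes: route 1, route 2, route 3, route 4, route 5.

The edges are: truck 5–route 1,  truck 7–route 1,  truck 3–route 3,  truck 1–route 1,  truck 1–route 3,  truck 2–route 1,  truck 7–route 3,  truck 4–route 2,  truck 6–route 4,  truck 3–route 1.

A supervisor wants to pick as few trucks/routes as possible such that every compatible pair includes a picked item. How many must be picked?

A maximum matching has 4 edges (e.g. truck 1–route 3, truck 2–route 1, truck 4–route 2, truck 6–route 4).
By König's theorem the minimum vertex cover has the same size. One such cover is {truck 4, truck 6, route 1, route 3}.

4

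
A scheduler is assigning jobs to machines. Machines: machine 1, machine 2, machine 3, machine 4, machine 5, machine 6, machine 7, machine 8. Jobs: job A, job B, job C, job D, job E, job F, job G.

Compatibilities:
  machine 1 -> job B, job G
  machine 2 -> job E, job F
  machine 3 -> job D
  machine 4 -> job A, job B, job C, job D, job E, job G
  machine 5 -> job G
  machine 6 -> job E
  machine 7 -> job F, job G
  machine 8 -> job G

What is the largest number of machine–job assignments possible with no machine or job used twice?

A valid assignment of size 6: machine 1–job B, machine 2–job F, machine 3–job D, machine 4–job C, machine 5–job G, machine 6–job E.
The set {machine 2, machine 5, machine 6, machine 7, machine 8} has only 3 neighbours ({job E, job F, job G}), so by Hall's theorem at most 6 of the 8 machines can be matched.

6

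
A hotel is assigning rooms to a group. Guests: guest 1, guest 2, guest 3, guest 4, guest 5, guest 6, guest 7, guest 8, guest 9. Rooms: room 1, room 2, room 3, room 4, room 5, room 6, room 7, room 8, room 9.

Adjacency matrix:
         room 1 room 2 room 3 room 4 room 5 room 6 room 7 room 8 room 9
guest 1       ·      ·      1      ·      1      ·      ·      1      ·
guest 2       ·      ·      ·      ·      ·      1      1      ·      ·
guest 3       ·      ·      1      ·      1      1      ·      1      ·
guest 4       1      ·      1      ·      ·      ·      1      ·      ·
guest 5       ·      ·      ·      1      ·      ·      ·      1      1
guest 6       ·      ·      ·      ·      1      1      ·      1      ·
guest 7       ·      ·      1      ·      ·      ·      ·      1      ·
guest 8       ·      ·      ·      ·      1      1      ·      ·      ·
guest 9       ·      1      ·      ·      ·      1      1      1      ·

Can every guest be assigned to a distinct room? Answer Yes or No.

The set {guest 1, guest 3, guest 6, guest 7, guest 8} has only 4 neighbours ({room 3, room 5, room 6, room 8}), so by Hall's theorem at most 8 of the 9 guests can be matched.
Hence no matching covers every guest.

No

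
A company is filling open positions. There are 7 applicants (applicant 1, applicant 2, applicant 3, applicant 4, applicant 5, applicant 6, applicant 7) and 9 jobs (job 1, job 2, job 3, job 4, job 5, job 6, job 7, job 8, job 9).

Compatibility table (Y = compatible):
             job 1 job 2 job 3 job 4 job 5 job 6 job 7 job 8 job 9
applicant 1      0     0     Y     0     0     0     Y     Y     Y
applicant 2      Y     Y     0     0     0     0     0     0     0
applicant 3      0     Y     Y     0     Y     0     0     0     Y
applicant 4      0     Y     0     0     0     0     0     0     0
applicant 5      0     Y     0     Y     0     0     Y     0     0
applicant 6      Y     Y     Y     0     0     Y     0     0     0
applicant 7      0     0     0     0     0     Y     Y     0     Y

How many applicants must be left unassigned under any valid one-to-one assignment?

0

One maximum matching: applicant 1-job 8, applicant 2-job 1, applicant 3-job 5, applicant 4-job 2, applicant 5-job 4, applicant 6-job 6, applicant 7-job 9.
All 7 applicants are matched, so no larger matching exists.
That matches 7 of the 7, leaving 0 unmatched; no matching can do better.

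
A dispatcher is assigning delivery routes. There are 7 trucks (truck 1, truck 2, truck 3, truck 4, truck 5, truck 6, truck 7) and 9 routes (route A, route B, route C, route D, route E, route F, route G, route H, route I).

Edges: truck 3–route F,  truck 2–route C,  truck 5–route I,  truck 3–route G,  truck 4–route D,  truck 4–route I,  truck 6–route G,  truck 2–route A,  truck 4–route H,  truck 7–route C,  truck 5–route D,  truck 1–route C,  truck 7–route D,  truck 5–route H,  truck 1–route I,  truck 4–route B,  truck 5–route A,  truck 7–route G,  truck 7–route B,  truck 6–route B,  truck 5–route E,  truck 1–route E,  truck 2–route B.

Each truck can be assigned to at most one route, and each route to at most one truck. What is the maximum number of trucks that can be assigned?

7

A valid assignment of size 7: truck 1-route I, truck 2-route C, truck 3-route F, truck 4-route H, truck 5-route E, truck 6-route G, truck 7-route B.
All 7 trucks are matched, so no larger matching exists.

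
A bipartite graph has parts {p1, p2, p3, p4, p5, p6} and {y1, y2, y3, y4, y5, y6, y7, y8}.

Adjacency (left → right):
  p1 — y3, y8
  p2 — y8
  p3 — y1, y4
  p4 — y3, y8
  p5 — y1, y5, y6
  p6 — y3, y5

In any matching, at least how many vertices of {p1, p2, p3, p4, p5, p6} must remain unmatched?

One maximum matching: p1–y3, p2–y8, p3–y4, p5–y1, p6–y5.
The set {p1, p2, p4} has only 2 neighbours ({y3, y8}), so by Hall's theorem at most 5 of the 6 left vertices can be matched.
That matches 5 of the 6, leaving 1 unmatched; no matching can do better.

1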